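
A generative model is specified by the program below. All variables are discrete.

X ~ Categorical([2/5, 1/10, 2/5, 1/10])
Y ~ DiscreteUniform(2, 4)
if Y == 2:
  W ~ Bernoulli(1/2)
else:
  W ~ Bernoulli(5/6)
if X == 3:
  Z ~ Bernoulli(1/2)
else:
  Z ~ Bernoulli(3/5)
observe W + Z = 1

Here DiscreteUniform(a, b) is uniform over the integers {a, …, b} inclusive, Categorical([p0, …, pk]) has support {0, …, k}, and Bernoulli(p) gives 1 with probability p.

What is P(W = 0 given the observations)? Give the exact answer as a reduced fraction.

Enumerate traces; 24 have nonzero weight after conditioning:
  (X=0, Y=2, W=0, Z=1) weight 1/25
  (X=0, Y=2, W=1, Z=0) weight 2/75
  (X=0, Y=3, W=0, Z=1) weight 1/75
  (X=0, Y=3, W=1, Z=0) weight 2/45
  (X=0, Y=4, W=0, Z=1) weight 1/75
  (X=0, Y=4, W=1, Z=0) weight 2/45
  (X=1, Y=2, W=0, Z=1) weight 1/100
  (X=1, Y=2, W=1, Z=0) weight 1/150
  … 16 more
Group by W:
  weight(W=0) = 59/360
  weight(W=1) = 533/1800
Total weight = 59/360 + 533/1800 = 23/50
P(W=0 | obs) = 59/360 / 23/50 = 295/828
P(W=1 | obs) = 533/1800 / 23/50 = 533/828

P(W = 0 | obs) = 295/828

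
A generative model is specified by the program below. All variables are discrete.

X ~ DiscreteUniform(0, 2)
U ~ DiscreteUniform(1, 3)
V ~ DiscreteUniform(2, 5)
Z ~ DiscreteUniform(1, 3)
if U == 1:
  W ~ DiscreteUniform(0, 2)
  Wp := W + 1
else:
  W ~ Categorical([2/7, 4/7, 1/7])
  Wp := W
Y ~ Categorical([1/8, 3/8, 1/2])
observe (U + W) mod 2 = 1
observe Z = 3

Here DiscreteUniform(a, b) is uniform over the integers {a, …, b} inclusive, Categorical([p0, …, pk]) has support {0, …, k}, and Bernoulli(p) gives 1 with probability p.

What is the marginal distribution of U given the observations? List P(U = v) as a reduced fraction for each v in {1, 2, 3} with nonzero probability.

Enumerate traces; 180 have nonzero weight after conditioning:
  (X=0, U=1, V=2, Z=3, W=0, Y=0) weight 1/2592
  (X=0, U=1, V=2, Z=3, W=0, Y=1) weight 1/864
  (X=0, U=1, V=2, Z=3, W=0, Y=2) weight 1/648
  (X=0, U=1, V=2, Z=3, W=2, Y=0) weight 1/2592
  (X=0, U=1, V=2, Z=3, W=2, Y=1) weight 1/864
  (X=0, U=1, V=2, Z=3, W=2, Y=2) weight 1/648
  (X=0, U=1, V=3, Z=3, W=0, Y=0) weight 1/2592
  (X=0, U=1, V=3, Z=3, W=0, Y=1) weight 1/864
  (X=0, U=2, V=2, Z=3, W=1, Y=0) weight 1/1512
  (X=0, U=3, V=2, Z=3, W=0, Y=0) weight 1/3024
  … 170 more
Group by U:
  weight(U=1) = 2/27
  weight(U=2) = 4/63
  weight(U=3) = 1/21
Total weight = 2/27 + 4/63 + 1/21 = 5/27
P(U=1 | obs) = 2/27 / 5/27 = 2/5
P(U=2 | obs) = 4/63 / 5/27 = 12/35
P(U=3 | obs) = 1/21 / 5/27 = 9/35

P(U=1) = 2/5, P(U=2) = 12/35, P(U=3) = 9/35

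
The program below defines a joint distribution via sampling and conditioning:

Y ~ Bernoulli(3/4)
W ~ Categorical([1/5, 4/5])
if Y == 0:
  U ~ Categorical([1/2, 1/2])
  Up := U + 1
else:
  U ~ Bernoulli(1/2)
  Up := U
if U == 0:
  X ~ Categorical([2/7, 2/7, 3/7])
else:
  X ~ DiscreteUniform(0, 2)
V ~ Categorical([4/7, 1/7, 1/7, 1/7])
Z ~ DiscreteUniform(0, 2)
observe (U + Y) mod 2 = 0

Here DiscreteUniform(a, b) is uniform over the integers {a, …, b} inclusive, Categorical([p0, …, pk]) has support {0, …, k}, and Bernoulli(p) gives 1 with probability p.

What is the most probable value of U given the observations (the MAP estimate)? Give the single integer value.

Enumerate traces; 144 have nonzero weight after conditioning:
  (Y=0, W=0, U=0, X=0, V=0, Z=0) weight 1/735
  (Y=0, W=0, U=0, X=0, V=0, Z=1) weight 1/735
  (Y=0, W=0, U=0, X=0, V=0, Z=2) weight 1/735
  (Y=0, W=0, U=0, X=0, V=1, Z=0) weight 1/2940
  (Y=0, W=0, U=0, X=0, V=1, Z=1) weight 1/2940
  (Y=0, W=0, U=0, X=0, V=1, Z=2) weight 1/2940
  (Y=0, W=0, U=0, X=0, V=2, Z=0) weight 1/2940
  (Y=0, W=0, U=0, X=0, V=2, Z=1) weight 1/2940
  (Y=1, W=0, U=1, X=0, V=0, Z=0) weight 1/210
  … 135 more
Group by U:
  weight(U=0) = 1/8
  weight(U=1) = 3/8
Total weight = 1/8 + 3/8 = 1/2
P(U=0 | obs) = 1/8 / 1/2 = 1/4
P(U=1 | obs) = 3/8 / 1/2 = 3/4
argmax = 1

argmax_v P(U = v | obs) = 1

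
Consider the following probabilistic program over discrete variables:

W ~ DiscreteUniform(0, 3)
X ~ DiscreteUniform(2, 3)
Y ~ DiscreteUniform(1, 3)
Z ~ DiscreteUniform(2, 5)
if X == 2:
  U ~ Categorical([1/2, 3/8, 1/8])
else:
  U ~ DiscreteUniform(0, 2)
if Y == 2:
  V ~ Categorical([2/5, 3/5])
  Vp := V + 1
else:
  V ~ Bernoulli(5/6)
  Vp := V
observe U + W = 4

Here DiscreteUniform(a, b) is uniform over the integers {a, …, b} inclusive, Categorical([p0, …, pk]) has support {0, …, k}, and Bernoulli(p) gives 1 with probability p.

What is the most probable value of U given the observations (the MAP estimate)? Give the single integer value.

argmax_v P(U = v | obs) = 1

Enumerate traces; 96 have nonzero weight after conditioning:
  (W=2, X=2, Y=1, Z=2, U=2, V=0) weight 1/4608
  (W=2, X=2, Y=1, Z=2, U=2, V=1) weight 5/4608
  (W=2, X=2, Y=1, Z=3, U=2, V=0) weight 1/4608
  (W=2, X=2, Y=1, Z=3, U=2, V=1) weight 5/4608
  (W=2, X=2, Y=1, Z=4, U=2, V=0) weight 1/4608
  (W=2, X=2, Y=1, Z=4, U=2, V=1) weight 5/4608
  (W=2, X=2, Y=1, Z=5, U=2, V=0) weight 1/4608
  (W=2, X=2, Y=1, Z=5, U=2, V=1) weight 5/4608
  (W=3, X=2, Y=1, Z=2, U=1, V=0) weight 1/1536
  … 87 more
Group by U:
  weight(U=1) = 17/192
  weight(U=2) = 11/192
Total weight = 17/192 + 11/192 = 7/48
P(U=1 | obs) = 17/192 / 7/48 = 17/28
P(U=2 | obs) = 11/192 / 7/48 = 11/28
argmax = 1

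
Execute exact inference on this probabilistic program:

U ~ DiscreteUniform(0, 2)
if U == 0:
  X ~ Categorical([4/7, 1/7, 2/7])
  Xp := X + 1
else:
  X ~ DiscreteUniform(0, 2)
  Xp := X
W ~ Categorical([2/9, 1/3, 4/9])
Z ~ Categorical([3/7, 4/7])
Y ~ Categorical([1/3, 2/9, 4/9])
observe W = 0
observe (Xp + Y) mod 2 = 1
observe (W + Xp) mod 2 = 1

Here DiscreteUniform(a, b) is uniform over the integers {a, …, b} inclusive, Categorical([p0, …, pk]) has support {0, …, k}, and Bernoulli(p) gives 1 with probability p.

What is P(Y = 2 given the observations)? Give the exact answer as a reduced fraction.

P(Y = 2 | obs) = 4/7

Enumerate traces; 16 have nonzero weight after conditioning:
  (U=0, X=0, W=0, Z=0, Y=0) weight 8/1323
  (U=0, X=0, W=0, Z=0, Y=2) weight 32/3969
  (U=0, X=0, W=0, Z=1, Y=0) weight 32/3969
  (U=0, X=0, W=0, Z=1, Y=2) weight 128/11907
  (U=0, X=2, W=0, Z=0, Y=0) weight 4/1323
  (U=0, X=2, W=0, Z=0, Y=2) weight 16/3969
  (U=0, X=2, W=0, Z=1, Y=0) weight 16/3969
  (U=0, X=2, W=0, Z=1, Y=2) weight 64/11907
  … 8 more
Group by Y:
  weight(Y=0) = 64/1701
  weight(Y=2) = 256/5103
Total weight = 64/1701 + 256/5103 = 64/729
P(Y=0 | obs) = 64/1701 / 64/729 = 3/7
P(Y=2 | obs) = 256/5103 / 64/729 = 4/7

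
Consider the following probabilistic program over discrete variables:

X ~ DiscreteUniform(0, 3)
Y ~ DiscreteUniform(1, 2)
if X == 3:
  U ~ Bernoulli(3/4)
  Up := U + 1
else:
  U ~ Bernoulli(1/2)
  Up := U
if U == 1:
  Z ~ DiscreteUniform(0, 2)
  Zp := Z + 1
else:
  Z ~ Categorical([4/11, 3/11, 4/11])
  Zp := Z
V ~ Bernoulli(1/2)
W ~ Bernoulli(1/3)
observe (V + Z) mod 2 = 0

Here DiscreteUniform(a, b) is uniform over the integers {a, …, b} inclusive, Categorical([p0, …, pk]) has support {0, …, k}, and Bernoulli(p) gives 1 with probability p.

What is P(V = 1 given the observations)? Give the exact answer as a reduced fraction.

Enumerate traces; 96 have nonzero weight after conditioning:
  (X=0, Y=1, U=0, Z=0, V=0, W=0) weight 1/132
  (X=0, Y=1, U=0, Z=0, V=0, W=1) weight 1/264
  (X=0, Y=1, U=0, Z=1, V=1, W=0) weight 1/176
  (X=0, Y=1, U=0, Z=1, V=1, W=1) weight 1/352
  (X=0, Y=1, U=0, Z=2, V=0, W=0) weight 1/132
  (X=0, Y=1, U=0, Z=2, V=0, W=1) weight 1/264
  (X=0, Y=1, U=1, Z=0, V=0, W=0) weight 1/144
  (X=0, Y=1, U=1, Z=0, V=0, W=1) weight 1/288
  … 88 more
Group by V:
  weight(V=0) = 61/176
  weight(V=1) = 27/176
Total weight = 61/176 + 27/176 = 1/2
P(V=0 | obs) = 61/176 / 1/2 = 61/88
P(V=1 | obs) = 27/176 / 1/2 = 27/88

P(V = 1 | obs) = 27/88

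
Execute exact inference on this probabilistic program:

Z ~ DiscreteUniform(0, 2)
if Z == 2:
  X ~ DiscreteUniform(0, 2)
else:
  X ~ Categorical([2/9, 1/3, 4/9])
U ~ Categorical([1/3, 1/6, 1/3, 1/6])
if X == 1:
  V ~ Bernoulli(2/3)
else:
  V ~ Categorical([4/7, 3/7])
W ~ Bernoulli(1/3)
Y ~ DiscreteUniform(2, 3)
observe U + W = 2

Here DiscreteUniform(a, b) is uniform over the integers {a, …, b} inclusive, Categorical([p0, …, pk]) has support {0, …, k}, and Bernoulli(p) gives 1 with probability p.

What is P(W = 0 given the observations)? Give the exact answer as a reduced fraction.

P(W = 0 | obs) = 4/5

Enumerate traces; 72 have nonzero weight after conditioning:
  (Z=0, X=0, U=1, V=0, W=1, Y=2) weight 2/1701
  (Z=0, X=0, U=1, V=0, W=1, Y=3) weight 2/1701
  (Z=0, X=0, U=1, V=1, W=1, Y=2) weight 1/1134
  (Z=0, X=0, U=1, V=1, W=1, Y=3) weight 1/1134
  (Z=0, X=0, U=2, V=0, W=0, Y=2) weight 8/1701
  (Z=0, X=0, U=2, V=0, W=0, Y=3) weight 8/1701
  (Z=0, X=0, U=2, V=1, W=0, Y=2) weight 2/567
  (Z=0, X=0, U=2, V=1, W=0, Y=3) weight 2/567
  … 64 more
Group by W:
  weight(W=0) = 2/9
  weight(W=1) = 1/18
Total weight = 2/9 + 1/18 = 5/18
P(W=0 | obs) = 2/9 / 5/18 = 4/5
P(W=1 | obs) = 1/18 / 5/18 = 1/5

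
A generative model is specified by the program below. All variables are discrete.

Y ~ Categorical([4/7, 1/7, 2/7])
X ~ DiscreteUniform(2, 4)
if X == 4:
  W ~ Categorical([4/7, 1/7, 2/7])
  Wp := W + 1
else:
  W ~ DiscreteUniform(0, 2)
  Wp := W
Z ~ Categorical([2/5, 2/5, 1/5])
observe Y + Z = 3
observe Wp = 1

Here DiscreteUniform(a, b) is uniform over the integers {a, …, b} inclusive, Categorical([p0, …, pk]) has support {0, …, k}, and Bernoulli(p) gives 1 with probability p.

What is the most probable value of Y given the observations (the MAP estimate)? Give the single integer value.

argmax_v P(Y = v | obs) = 2

Enumerate traces; 6 have nonzero weight after conditioning:
  (Y=1, X=2, W=1, Z=2) weight 1/315
  (Y=1, X=3, W=1, Z=2) weight 1/315
  (Y=1, X=4, W=0, Z=2) weight 4/735
  (Y=2, X=2, W=1, Z=1) weight 4/315
  (Y=2, X=3, W=1, Z=1) weight 4/315
  (Y=2, X=4, W=0, Z=1) weight 16/735
Group by Y:
  weight(Y=1) = 26/2205
  weight(Y=2) = 104/2205
Total weight = 26/2205 + 104/2205 = 26/441
P(Y=1 | obs) = 26/2205 / 26/441 = 1/5
P(Y=2 | obs) = 104/2205 / 26/441 = 4/5
argmax = 2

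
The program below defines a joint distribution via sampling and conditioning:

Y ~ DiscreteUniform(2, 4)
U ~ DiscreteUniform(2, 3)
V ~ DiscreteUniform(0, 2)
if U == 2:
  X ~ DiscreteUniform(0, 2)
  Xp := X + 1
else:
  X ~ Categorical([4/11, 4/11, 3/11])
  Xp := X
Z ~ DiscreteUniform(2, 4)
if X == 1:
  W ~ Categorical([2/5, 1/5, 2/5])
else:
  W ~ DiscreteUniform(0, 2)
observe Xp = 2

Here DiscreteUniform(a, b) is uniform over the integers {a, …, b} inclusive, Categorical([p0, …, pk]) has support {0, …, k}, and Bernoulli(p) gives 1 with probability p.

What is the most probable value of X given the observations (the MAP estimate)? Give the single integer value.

Enumerate traces; 162 have nonzero weight after conditioning:
  (Y=2, U=2, V=0, X=1, Z=2, W=0) weight 1/405
  (Y=2, U=2, V=0, X=1, Z=2, W=1) weight 1/810
  (Y=2, U=2, V=0, X=1, Z=2, W=2) weight 1/405
  (Y=2, U=2, V=0, X=1, Z=3, W=0) weight 1/405
  (Y=2, U=2, V=0, X=1, Z=3, W=1) weight 1/810
  (Y=2, U=2, V=0, X=1, Z=3, W=2) weight 1/405
  (Y=2, U=2, V=0, X=1, Z=4, W=0) weight 1/405
  (Y=2, U=2, V=0, X=1, Z=4, W=1) weight 1/810
  (Y=2, U=3, V=0, X=2, Z=2, W=0) weight 1/594
  … 153 more
Group by X:
  weight(X=1) = 1/6
  weight(X=2) = 3/22
Total weight = 1/6 + 3/22 = 10/33
P(X=1 | obs) = 1/6 / 10/33 = 11/20
P(X=2 | obs) = 3/22 / 10/33 = 9/20
argmax = 1

argmax_v P(X = v | obs) = 1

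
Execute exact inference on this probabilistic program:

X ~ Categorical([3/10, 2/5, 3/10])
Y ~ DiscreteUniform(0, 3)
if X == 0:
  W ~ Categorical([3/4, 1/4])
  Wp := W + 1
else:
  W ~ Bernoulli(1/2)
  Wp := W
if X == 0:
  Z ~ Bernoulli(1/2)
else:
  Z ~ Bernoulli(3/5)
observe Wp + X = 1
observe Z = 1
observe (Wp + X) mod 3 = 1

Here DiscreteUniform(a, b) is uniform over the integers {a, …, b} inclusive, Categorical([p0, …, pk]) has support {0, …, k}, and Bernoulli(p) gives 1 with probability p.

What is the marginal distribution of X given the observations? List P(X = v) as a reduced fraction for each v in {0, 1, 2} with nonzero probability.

Enumerate traces; 8 have nonzero weight after conditioning:
  (X=0, Y=0, W=0, Z=1) weight 9/320
  (X=0, Y=1, W=0, Z=1) weight 9/320
  (X=0, Y=2, W=0, Z=1) weight 9/320
  (X=0, Y=3, W=0, Z=1) weight 9/320
  (X=1, Y=0, W=0, Z=1) weight 3/100
  (X=1, Y=1, W=0, Z=1) weight 3/100
  (X=1, Y=2, W=0, Z=1) weight 3/100
  (X=1, Y=3, W=0, Z=1) weight 3/100
Group by X:
  weight(X=0) = 9/80
  weight(X=1) = 3/25
Total weight = 9/80 + 3/25 = 93/400
P(X=0 | obs) = 9/80 / 93/400 = 15/31
P(X=1 | obs) = 3/25 / 93/400 = 16/31

P(X=0) = 15/31, P(X=1) = 16/31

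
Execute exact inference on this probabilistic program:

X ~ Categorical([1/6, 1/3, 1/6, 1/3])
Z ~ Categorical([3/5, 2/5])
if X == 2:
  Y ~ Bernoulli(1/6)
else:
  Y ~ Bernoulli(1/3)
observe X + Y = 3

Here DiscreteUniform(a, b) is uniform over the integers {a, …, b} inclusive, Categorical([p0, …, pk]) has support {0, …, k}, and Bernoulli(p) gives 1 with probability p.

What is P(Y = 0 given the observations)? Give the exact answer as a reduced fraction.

P(Y = 0 | obs) = 8/9

Enumerate traces; 4 have nonzero weight after conditioning:
  (X=2, Z=0, Y=1) weight 1/60
  (X=2, Z=1, Y=1) weight 1/90
  (X=3, Z=0, Y=0) weight 2/15
  (X=3, Z=1, Y=0) weight 4/45
Group by Y:
  weight(Y=0) = 2/9
  weight(Y=1) = 1/36
Total weight = 2/9 + 1/36 = 1/4
P(Y=0 | obs) = 2/9 / 1/4 = 8/9
P(Y=1 | obs) = 1/36 / 1/4 = 1/9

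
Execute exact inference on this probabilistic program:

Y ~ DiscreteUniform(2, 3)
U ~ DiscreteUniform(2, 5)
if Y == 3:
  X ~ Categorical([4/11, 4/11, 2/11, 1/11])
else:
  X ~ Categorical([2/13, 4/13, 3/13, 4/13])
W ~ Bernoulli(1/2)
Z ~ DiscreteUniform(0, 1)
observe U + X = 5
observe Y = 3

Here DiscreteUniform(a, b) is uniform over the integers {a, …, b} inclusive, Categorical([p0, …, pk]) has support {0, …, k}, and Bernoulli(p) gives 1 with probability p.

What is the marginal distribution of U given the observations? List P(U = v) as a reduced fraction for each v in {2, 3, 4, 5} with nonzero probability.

Enumerate traces; 16 have nonzero weight after conditioning:
  (Y=3, U=2, X=3, W=0, Z=0) weight 1/352
  (Y=3, U=2, X=3, W=0, Z=1) weight 1/352
  (Y=3, U=2, X=3, W=1, Z=0) weight 1/352
  (Y=3, U=2, X=3, W=1, Z=1) weight 1/352
  (Y=3, U=3, X=2, W=0, Z=0) weight 1/176
  (Y=3, U=3, X=2, W=0, Z=1) weight 1/176
  (Y=3, U=3, X=2, W=1, Z=0) weight 1/176
  (Y=3, U=3, X=2, W=1, Z=1) weight 1/176
  (Y=3, U=4, X=1, W=0, Z=0) weight 1/88
  (Y=3, U=5, X=0, W=0, Z=0) weight 1/88
  … 6 more
Group by U:
  weight(U=2) = 1/88
  weight(U=3) = 1/44
  weight(U=4) = 1/22
  weight(U=5) = 1/22
Total weight = 1/88 + 1/44 + 1/22 + 1/22 = 1/8
P(U=2 | obs) = 1/88 / 1/8 = 1/11
P(U=3 | obs) = 1/44 / 1/8 = 2/11
P(U=4 | obs) = 1/22 / 1/8 = 4/11
P(U=5 | obs) = 1/22 / 1/8 = 4/11

P(U=2) = 1/11, P(U=3) = 2/11, P(U=4) = 4/11, P(U=5) = 4/11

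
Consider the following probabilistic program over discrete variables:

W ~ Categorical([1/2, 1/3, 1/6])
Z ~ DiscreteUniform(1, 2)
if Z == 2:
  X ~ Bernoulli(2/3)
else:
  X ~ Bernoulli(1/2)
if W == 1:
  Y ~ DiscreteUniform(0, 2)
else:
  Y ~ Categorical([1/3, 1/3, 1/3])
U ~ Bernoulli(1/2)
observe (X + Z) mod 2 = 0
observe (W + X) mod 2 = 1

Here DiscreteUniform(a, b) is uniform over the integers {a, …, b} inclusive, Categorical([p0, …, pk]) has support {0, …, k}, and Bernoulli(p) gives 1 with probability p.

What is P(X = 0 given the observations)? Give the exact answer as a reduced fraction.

P(X = 0 | obs) = 1/4

Enumerate traces; 18 have nonzero weight after conditioning:
  (W=0, Z=1, X=1, Y=0, U=0) weight 1/48
  (W=0, Z=1, X=1, Y=0, U=1) weight 1/48
  (W=0, Z=1, X=1, Y=1, U=0) weight 1/48
  (W=0, Z=1, X=1, Y=1, U=1) weight 1/48
  (W=0, Z=1, X=1, Y=2, U=0) weight 1/48
  (W=0, Z=1, X=1, Y=2, U=1) weight 1/48
  (W=1, Z=2, X=0, Y=0, U=0) weight 1/108
  (W=1, Z=2, X=0, Y=0, U=1) weight 1/108
  … 10 more
Group by X:
  weight(X=0) = 1/18
  weight(X=1) = 1/6
Total weight = 1/18 + 1/6 = 2/9
P(X=0 | obs) = 1/18 / 2/9 = 1/4
P(X=1 | obs) = 1/6 / 2/9 = 3/4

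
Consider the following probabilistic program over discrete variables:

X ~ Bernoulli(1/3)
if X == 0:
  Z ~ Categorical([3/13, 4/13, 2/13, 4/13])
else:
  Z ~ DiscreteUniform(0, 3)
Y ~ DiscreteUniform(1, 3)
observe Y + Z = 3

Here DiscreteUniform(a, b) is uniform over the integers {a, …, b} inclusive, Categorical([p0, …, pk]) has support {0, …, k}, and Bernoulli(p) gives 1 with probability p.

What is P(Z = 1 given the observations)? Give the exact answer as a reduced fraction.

P(Z = 1 | obs) = 15/37

Enumerate traces; 6 have nonzero weight after conditioning:
  (X=0, Z=0, Y=3) weight 2/39
  (X=0, Z=1, Y=2) weight 8/117
  (X=0, Z=2, Y=1) weight 4/117
  (X=1, Z=0, Y=3) weight 1/36
  (X=1, Z=1, Y=2) weight 1/36
  (X=1, Z=2, Y=1) weight 1/36
Group by Z:
  weight(Z=0) = 37/468
  weight(Z=1) = 5/52
  weight(Z=2) = 29/468
Total weight = 37/468 + 5/52 + 29/468 = 37/156
P(Z=0 | obs) = 37/468 / 37/156 = 1/3
P(Z=1 | obs) = 5/52 / 37/156 = 15/37
P(Z=2 | obs) = 29/468 / 37/156 = 29/111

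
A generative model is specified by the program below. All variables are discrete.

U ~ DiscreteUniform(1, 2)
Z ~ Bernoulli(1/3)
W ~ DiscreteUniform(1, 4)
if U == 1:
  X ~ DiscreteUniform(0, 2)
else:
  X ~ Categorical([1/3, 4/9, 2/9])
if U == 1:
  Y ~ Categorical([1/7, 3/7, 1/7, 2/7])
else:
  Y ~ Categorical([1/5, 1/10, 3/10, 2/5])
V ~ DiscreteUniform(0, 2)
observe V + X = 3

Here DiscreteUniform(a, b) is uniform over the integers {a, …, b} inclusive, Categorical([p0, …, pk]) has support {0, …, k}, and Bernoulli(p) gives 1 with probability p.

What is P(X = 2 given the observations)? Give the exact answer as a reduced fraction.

Enumerate traces; 128 have nonzero weight after conditioning:
  (U=1, Z=0, W=1, X=1, Y=0, V=2) weight 1/756
  (U=1, Z=0, W=1, X=1, Y=1, V=2) weight 1/252
  (U=1, Z=0, W=1, X=1, Y=2, V=2) weight 1/756
  (U=1, Z=0, W=1, X=1, Y=3, V=2) weight 1/378
  (U=1, Z=0, W=1, X=2, Y=0, V=1) weight 1/756
  (U=1, Z=0, W=1, X=2, Y=1, V=1) weight 1/252
  (U=1, Z=0, W=1, X=2, Y=2, V=1) weight 1/756
  (U=1, Z=0, W=1, X=2, Y=3, V=1) weight 1/378
  … 120 more
Group by X:
  weight(X=1) = 7/54
  weight(X=2) = 5/54
Total weight = 7/54 + 5/54 = 2/9
P(X=1 | obs) = 7/54 / 2/9 = 7/12
P(X=2 | obs) = 5/54 / 2/9 = 5/12

P(X = 2 | obs) = 5/12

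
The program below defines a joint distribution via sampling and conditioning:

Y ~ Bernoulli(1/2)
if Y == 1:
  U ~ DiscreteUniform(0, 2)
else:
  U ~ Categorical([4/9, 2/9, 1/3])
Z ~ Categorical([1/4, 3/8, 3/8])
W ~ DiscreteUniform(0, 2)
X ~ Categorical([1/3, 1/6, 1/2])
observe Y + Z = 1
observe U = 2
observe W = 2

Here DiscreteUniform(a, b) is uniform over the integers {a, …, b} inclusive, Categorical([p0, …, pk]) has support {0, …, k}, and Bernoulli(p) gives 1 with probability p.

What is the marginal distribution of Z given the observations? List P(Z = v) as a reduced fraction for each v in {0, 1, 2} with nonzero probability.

Enumerate traces; 6 have nonzero weight after conditioning:
  (Y=0, U=2, Z=1, W=2, X=0) weight 1/144
  (Y=0, U=2, Z=1, W=2, X=1) weight 1/288
  (Y=0, U=2, Z=1, W=2, X=2) weight 1/96
  (Y=1, U=2, Z=0, W=2, X=0) weight 1/216
  (Y=1, U=2, Z=0, W=2, X=1) weight 1/432
  (Y=1, U=2, Z=0, W=2, X=2) weight 1/144
Group by Z:
  weight(Z=0) = 1/72
  weight(Z=1) = 1/48
Total weight = 1/72 + 1/48 = 5/144
P(Z=0 | obs) = 1/72 / 5/144 = 2/5
P(Z=1 | obs) = 1/48 / 5/144 = 3/5

P(Z=0) = 2/5, P(Z=1) = 3/5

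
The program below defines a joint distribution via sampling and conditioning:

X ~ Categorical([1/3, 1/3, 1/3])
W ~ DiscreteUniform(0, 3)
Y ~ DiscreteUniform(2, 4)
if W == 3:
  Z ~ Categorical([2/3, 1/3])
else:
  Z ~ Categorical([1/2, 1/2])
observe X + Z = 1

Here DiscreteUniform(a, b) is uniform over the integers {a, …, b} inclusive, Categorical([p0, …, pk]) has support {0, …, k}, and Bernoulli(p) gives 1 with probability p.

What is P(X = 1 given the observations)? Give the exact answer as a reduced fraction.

P(X = 1 | obs) = 13/24

Enumerate traces; 24 have nonzero weight after conditioning:
  (X=0, W=0, Y=2, Z=1) weight 1/72
  (X=0, W=0, Y=3, Z=1) weight 1/72
  (X=0, W=0, Y=4, Z=1) weight 1/72
  (X=0, W=1, Y=2, Z=1) weight 1/72
  (X=0, W=1, Y=3, Z=1) weight 1/72
  (X=0, W=1, Y=4, Z=1) weight 1/72
  (X=0, W=2, Y=2, Z=1) weight 1/72
  (X=0, W=2, Y=3, Z=1) weight 1/72
  (X=1, W=0, Y=2, Z=0) weight 1/72
  … 15 more
Group by X:
  weight(X=0) = 11/72
  weight(X=1) = 13/72
Total weight = 11/72 + 13/72 = 1/3
P(X=0 | obs) = 11/72 / 1/3 = 11/24
P(X=1 | obs) = 13/72 / 1/3 = 13/24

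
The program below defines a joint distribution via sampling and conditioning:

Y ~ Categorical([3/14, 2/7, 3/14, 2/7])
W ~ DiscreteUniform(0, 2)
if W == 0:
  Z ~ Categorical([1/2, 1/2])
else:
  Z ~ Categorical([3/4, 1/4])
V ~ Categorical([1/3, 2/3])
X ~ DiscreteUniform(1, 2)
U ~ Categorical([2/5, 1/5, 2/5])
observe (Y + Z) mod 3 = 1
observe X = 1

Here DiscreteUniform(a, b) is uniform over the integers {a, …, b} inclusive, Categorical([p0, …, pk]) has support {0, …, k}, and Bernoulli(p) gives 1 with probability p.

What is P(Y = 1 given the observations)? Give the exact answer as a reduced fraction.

P(Y = 1 | obs) = 8/15

Enumerate traces; 54 have nonzero weight after conditioning:
  (Y=0, W=0, Z=1, V=0, X=1, U=0) weight 1/420
  (Y=0, W=0, Z=1, V=0, X=1, U=1) weight 1/840
  (Y=0, W=0, Z=1, V=0, X=1, U=2) weight 1/420
  (Y=0, W=0, Z=1, V=1, X=1, U=0) weight 1/210
  (Y=0, W=0, Z=1, V=1, X=1, U=1) weight 1/420
  (Y=0, W=0, Z=1, V=1, X=1, U=2) weight 1/210
  (Y=0, W=1, Z=1, V=0, X=1, U=0) weight 1/840
  (Y=0, W=1, Z=1, V=0, X=1, U=1) weight 1/1680
  (Y=1, W=0, Z=0, V=0, X=1, U=0) weight 1/315
  (Y=3, W=0, Z=1, V=0, X=1, U=0) weight 1/315
  … 44 more
Group by Y:
  weight(Y=0) = 1/28
  weight(Y=1) = 2/21
  weight(Y=3) = 1/21
Total weight = 1/28 + 2/21 + 1/21 = 5/28
P(Y=0 | obs) = 1/28 / 5/28 = 1/5
P(Y=1 | obs) = 2/21 / 5/28 = 8/15
P(Y=3 | obs) = 1/21 / 5/28 = 4/15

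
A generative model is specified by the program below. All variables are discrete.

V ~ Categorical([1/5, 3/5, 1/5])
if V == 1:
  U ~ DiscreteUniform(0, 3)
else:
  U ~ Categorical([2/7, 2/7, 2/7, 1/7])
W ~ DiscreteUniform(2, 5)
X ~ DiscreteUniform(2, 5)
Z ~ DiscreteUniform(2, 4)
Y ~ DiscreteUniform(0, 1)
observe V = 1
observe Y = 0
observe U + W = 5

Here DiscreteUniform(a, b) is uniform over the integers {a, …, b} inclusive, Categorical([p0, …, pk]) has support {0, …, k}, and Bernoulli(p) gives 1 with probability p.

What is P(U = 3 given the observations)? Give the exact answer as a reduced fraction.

P(U = 3 | obs) = 1/4

Enumerate traces; 48 have nonzero weight after conditioning:
  (V=1, U=0, W=5, X=2, Z=2, Y=0) weight 1/640
  (V=1, U=0, W=5, X=2, Z=3, Y=0) weight 1/640
  (V=1, U=0, W=5, X=2, Z=4, Y=0) weight 1/640
  (V=1, U=0, W=5, X=3, Z=2, Y=0) weight 1/640
  (V=1, U=0, W=5, X=3, Z=3, Y=0) weight 1/640
  (V=1, U=0, W=5, X=3, Z=4, Y=0) weight 1/640
  (V=1, U=0, W=5, X=4, Z=2, Y=0) weight 1/640
  (V=1, U=0, W=5, X=4, Z=3, Y=0) weight 1/640
  (V=1, U=1, W=4, X=2, Z=2, Y=0) weight 1/640
  (V=1, U=2, W=3, X=2, Z=2, Y=0) weight 1/640
  … 38 more
Group by U:
  weight(U=0) = 3/160
  weight(U=1) = 3/160
  weight(U=2) = 3/160
  weight(U=3) = 3/160
Total weight = 3/160 + 3/160 + 3/160 + 3/160 = 3/40
P(U=0 | obs) = 3/160 / 3/40 = 1/4
P(U=1 | obs) = 3/160 / 3/40 = 1/4
P(U=2 | obs) = 3/160 / 3/40 = 1/4
P(U=3 | obs) = 3/160 / 3/40 = 1/4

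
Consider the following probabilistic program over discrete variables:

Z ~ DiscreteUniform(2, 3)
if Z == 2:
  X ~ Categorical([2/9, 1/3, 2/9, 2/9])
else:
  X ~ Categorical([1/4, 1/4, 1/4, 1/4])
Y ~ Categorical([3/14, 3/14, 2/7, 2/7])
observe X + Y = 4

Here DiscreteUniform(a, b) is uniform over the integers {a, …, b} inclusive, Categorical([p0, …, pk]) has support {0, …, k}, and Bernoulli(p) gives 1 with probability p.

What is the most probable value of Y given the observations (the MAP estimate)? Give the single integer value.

argmax_v P(Y = v | obs) = 3

Enumerate traces; 6 have nonzero weight after conditioning:
  (Z=2, X=1, Y=3) weight 1/21
  (Z=2, X=2, Y=2) weight 2/63
  (Z=2, X=3, Y=1) weight 1/42
  (Z=3, X=1, Y=3) weight 1/28
  (Z=3, X=2, Y=2) weight 1/28
  (Z=3, X=3, Y=1) weight 3/112
Group by Y:
  weight(Y=1) = 17/336
  weight(Y=2) = 17/252
  weight(Y=3) = 1/12
Total weight = 17/336 + 17/252 + 1/12 = 29/144
P(Y=1 | obs) = 17/336 / 29/144 = 51/203
P(Y=2 | obs) = 17/252 / 29/144 = 68/203
P(Y=3 | obs) = 1/12 / 29/144 = 12/29
argmax = 3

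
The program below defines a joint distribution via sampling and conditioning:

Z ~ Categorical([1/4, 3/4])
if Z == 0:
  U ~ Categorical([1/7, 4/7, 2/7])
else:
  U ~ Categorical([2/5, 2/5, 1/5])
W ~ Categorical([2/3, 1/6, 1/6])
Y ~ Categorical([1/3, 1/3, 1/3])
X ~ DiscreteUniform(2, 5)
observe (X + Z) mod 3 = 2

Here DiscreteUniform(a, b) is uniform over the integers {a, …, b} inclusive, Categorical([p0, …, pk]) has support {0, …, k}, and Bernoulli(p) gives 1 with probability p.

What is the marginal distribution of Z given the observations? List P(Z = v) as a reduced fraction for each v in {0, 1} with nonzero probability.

P(Z=0) = 2/5, P(Z=1) = 3/5

Enumerate traces; 81 have nonzero weight after conditioning:
  (Z=0, U=0, W=0, Y=0, X=2) weight 1/504
  (Z=0, U=0, W=0, Y=0, X=5) weight 1/504
  (Z=0, U=0, W=0, Y=1, X=2) weight 1/504
  (Z=0, U=0, W=0, Y=1, X=5) weight 1/504
  (Z=0, U=0, W=0, Y=2, X=2) weight 1/504
  (Z=0, U=0, W=0, Y=2, X=5) weight 1/504
  (Z=0, U=0, W=1, Y=0, X=2) weight 1/2016
  (Z=0, U=0, W=1, Y=0, X=5) weight 1/2016
  (Z=1, U=0, W=0, Y=0, X=4) weight 1/60
  … 72 more
Group by Z:
  weight(Z=0) = 1/8
  weight(Z=1) = 3/16
Total weight = 1/8 + 3/16 = 5/16
P(Z=0 | obs) = 1/8 / 5/16 = 2/5
P(Z=1 | obs) = 3/16 / 5/16 = 3/5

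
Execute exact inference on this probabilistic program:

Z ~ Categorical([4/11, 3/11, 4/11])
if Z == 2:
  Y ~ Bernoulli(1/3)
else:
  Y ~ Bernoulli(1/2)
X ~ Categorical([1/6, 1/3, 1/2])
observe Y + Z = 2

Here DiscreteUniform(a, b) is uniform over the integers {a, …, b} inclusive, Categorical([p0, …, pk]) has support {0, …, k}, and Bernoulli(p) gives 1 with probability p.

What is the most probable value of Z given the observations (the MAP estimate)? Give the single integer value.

Enumerate traces; 6 have nonzero weight after conditioning:
  (Z=1, Y=1, X=0) weight 1/44
  (Z=1, Y=1, X=1) weight 1/22
  (Z=1, Y=1, X=2) weight 3/44
  (Z=2, Y=0, X=0) weight 4/99
  (Z=2, Y=0, X=1) weight 8/99
  (Z=2, Y=0, X=2) weight 4/33
Group by Z:
  weight(Z=1) = 3/22
  weight(Z=2) = 8/33
Total weight = 3/22 + 8/33 = 25/66
P(Z=1 | obs) = 3/22 / 25/66 = 9/25
P(Z=2 | obs) = 8/33 / 25/66 = 16/25
argmax = 2

argmax_v P(Z = v | obs) = 2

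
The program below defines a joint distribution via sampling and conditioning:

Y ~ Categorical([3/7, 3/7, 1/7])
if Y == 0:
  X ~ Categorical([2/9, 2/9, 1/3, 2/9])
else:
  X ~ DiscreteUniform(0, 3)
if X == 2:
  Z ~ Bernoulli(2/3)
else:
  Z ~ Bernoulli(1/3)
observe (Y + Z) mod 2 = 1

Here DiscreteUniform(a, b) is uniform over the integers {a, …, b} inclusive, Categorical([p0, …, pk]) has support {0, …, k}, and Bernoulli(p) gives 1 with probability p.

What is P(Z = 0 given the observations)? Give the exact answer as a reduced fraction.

Enumerate traces; 12 have nonzero weight after conditioning:
  (Y=0, X=0, Z=1) weight 2/63
  (Y=0, X=1, Z=1) weight 2/63
  (Y=0, X=2, Z=1) weight 2/21
  (Y=0, X=3, Z=1) weight 2/63
  (Y=1, X=0, Z=0) weight 1/14
  (Y=1, X=1, Z=0) weight 1/14
  (Y=1, X=2, Z=0) weight 1/28
  (Y=1, X=3, Z=0) weight 1/14
  … 4 more
Group by Z:
  weight(Z=0) = 1/4
  weight(Z=1) = 1/4
Total weight = 1/4 + 1/4 = 1/2
P(Z=0 | obs) = 1/4 / 1/2 = 1/2
P(Z=1 | obs) = 1/4 / 1/2 = 1/2

P(Z = 0 | obs) = 1/2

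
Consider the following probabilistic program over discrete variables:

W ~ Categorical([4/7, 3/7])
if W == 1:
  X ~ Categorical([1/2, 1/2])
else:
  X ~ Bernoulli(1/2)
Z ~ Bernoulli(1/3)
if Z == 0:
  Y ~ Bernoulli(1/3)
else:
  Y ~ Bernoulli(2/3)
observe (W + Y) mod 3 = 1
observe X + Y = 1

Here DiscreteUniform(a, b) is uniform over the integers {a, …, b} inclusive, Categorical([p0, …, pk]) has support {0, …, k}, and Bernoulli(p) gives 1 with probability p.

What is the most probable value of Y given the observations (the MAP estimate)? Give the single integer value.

Enumerate traces; 4 have nonzero weight after conditioning:
  (W=0, X=0, Z=0, Y=1) weight 4/63
  (W=0, X=0, Z=1, Y=1) weight 4/63
  (W=1, X=1, Z=0, Y=0) weight 2/21
  (W=1, X=1, Z=1, Y=0) weight 1/42
Group by Y:
  weight(Y=0) = 5/42
  weight(Y=1) = 8/63
Total weight = 5/42 + 8/63 = 31/126
P(Y=0 | obs) = 5/42 / 31/126 = 15/31
P(Y=1 | obs) = 8/63 / 31/126 = 16/31
argmax = 1

argmax_v P(Y = v | obs) = 1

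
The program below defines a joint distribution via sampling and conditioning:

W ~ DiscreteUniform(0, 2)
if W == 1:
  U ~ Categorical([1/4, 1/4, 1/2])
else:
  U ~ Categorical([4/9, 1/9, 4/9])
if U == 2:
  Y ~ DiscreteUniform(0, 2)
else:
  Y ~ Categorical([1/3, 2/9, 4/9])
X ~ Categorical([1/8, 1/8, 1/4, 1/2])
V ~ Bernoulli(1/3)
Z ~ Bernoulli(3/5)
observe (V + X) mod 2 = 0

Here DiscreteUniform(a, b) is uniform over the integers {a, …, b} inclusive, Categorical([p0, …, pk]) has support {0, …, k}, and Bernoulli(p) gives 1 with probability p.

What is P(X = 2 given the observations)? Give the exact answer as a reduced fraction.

Enumerate traces; 216 have nonzero weight after conditioning:
  (W=0, U=0, Y=0, X=0, V=0, Z=0) weight 2/1215
  (W=0, U=0, Y=0, X=0, V=0, Z=1) weight 1/405
  (W=0, U=0, Y=0, X=1, V=1, Z=0) weight 1/1215
  (W=0, U=0, Y=0, X=1, V=1, Z=1) weight 1/810
  (W=0, U=0, Y=0, X=2, V=0, Z=0) weight 4/1215
  (W=0, U=0, Y=0, X=2, V=0, Z=1) weight 2/405
  (W=0, U=0, Y=0, X=3, V=1, Z=0) weight 4/1215
  (W=0, U=0, Y=0, X=3, V=1, Z=1) weight 2/405
  … 208 more
Group by X:
  weight(X=0) = 1/12
  weight(X=1) = 1/24
  weight(X=2) = 1/6
  weight(X=3) = 1/6
Total weight = 1/12 + 1/24 + 1/6 + 1/6 = 11/24
P(X=0 | obs) = 1/12 / 11/24 = 2/11
P(X=1 | obs) = 1/24 / 11/24 = 1/11
P(X=2 | obs) = 1/6 / 11/24 = 4/11
P(X=3 | obs) = 1/6 / 11/24 = 4/11

P(X = 2 | obs) = 4/11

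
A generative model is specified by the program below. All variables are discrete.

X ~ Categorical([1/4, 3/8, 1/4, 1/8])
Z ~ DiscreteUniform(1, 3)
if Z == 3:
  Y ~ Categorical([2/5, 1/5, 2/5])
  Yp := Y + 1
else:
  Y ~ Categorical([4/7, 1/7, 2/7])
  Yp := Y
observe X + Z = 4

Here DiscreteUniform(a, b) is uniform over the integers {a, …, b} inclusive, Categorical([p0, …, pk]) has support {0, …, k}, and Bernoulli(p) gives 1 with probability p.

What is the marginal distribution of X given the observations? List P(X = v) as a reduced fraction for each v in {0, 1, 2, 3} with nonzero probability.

Enumerate traces; 9 have nonzero weight after conditioning:
  (X=1, Z=3, Y=0) weight 1/20
  (X=1, Z=3, Y=1) weight 1/40
  (X=1, Z=3, Y=2) weight 1/20
  (X=2, Z=2, Y=0) weight 1/21
  (X=2, Z=2, Y=1) weight 1/84
  (X=2, Z=2, Y=2) weight 1/42
  (X=3, Z=1, Y=0) weight 1/42
  (X=3, Z=1, Y=1) weight 1/168
  … 1 more
Group by X:
  weight(X=1) = 1/8
  weight(X=2) = 1/12
  weight(X=3) = 1/24
Total weight = 1/8 + 1/12 + 1/24 = 1/4
P(X=1 | obs) = 1/8 / 1/4 = 1/2
P(X=2 | obs) = 1/12 / 1/4 = 1/3
P(X=3 | obs) = 1/24 / 1/4 = 1/6

P(X=1) = 1/2, P(X=2) = 1/3, P(X=3) = 1/6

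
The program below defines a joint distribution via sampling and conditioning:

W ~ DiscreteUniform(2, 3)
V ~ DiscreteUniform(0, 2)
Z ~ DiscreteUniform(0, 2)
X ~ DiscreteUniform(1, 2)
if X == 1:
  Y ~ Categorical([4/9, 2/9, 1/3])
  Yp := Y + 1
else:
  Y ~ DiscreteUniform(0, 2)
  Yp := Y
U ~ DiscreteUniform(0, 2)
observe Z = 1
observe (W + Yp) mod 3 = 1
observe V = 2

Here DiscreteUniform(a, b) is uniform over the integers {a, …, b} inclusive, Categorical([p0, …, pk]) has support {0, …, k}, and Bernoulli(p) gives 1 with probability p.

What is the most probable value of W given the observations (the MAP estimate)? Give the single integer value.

argmax_v P(W = v | obs) = 3

Enumerate traces; 12 have nonzero weight after conditioning:
  (W=2, V=2, Z=1, X=1, Y=1, U=0) weight 1/486
  (W=2, V=2, Z=1, X=1, Y=1, U=1) weight 1/486
  (W=2, V=2, Z=1, X=1, Y=1, U=2) weight 1/486
  (W=2, V=2, Z=1, X=2, Y=2, U=0) weight 1/324
  (W=2, V=2, Z=1, X=2, Y=2, U=1) weight 1/324
  (W=2, V=2, Z=1, X=2, Y=2, U=2) weight 1/324
  (W=3, V=2, Z=1, X=1, Y=0, U=0) weight 1/243
  (W=3, V=2, Z=1, X=1, Y=0, U=1) weight 1/243
  … 4 more
Group by W:
  weight(W=2) = 5/324
  weight(W=3) = 7/324
Total weight = 5/324 + 7/324 = 1/27
P(W=2 | obs) = 5/324 / 1/27 = 5/12
P(W=3 | obs) = 7/324 / 1/27 = 7/12
argmax = 3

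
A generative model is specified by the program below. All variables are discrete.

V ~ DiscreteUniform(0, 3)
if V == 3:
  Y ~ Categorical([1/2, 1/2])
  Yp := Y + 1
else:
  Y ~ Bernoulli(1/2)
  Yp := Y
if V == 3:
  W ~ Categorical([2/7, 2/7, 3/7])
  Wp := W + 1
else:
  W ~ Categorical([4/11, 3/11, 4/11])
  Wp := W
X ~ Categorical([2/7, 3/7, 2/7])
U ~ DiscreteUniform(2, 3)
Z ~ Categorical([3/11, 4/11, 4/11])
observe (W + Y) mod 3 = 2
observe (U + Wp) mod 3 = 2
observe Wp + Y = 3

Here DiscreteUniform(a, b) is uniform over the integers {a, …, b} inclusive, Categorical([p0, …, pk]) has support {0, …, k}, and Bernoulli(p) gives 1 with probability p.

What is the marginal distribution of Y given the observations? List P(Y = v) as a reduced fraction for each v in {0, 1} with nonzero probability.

P(Y=0) = 3/5, P(Y=1) = 2/5

Enumerate traces; 18 have nonzero weight after conditioning:
  (V=3, Y=0, W=2, X=0, U=2, Z=0) weight 9/4312
  (V=3, Y=0, W=2, X=0, U=2, Z=1) weight 3/1078
  (V=3, Y=0, W=2, X=0, U=2, Z=2) weight 3/1078
  (V=3, Y=0, W=2, X=1, U=2, Z=0) weight 27/8624
  (V=3, Y=0, W=2, X=1, U=2, Z=1) weight 9/2156
  (V=3, Y=0, W=2, X=1, U=2, Z=2) weight 9/2156
  (V=3, Y=0, W=2, X=2, U=2, Z=0) weight 9/4312
  (V=3, Y=0, W=2, X=2, U=2, Z=1) weight 3/1078
  (V=3, Y=1, W=1, X=0, U=3, Z=0) weight 3/2156
  … 9 more
Group by Y:
  weight(Y=0) = 3/112
  weight(Y=1) = 1/56
Total weight = 3/112 + 1/56 = 5/112
P(Y=0 | obs) = 3/112 / 5/112 = 3/5
P(Y=1 | obs) = 1/56 / 5/112 = 2/5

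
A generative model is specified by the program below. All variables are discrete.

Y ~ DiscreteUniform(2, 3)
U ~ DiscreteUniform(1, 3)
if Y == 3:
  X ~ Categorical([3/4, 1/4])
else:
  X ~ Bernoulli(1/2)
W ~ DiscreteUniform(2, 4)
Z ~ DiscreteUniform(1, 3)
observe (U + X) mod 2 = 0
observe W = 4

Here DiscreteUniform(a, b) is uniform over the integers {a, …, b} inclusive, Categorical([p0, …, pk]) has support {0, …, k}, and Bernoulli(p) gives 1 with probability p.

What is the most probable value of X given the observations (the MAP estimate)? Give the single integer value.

Enumerate traces; 18 have nonzero weight after conditioning:
  (Y=2, U=1, X=1, W=4, Z=1) weight 1/108
  (Y=2, U=1, X=1, W=4, Z=2) weight 1/108
  (Y=2, U=1, X=1, W=4, Z=3) weight 1/108
  (Y=2, U=2, X=0, W=4, Z=1) weight 1/108
  (Y=2, U=2, X=0, W=4, Z=2) weight 1/108
  (Y=2, U=2, X=0, W=4, Z=3) weight 1/108
  (Y=2, U=3, X=1, W=4, Z=1) weight 1/108
  (Y=2, U=3, X=1, W=4, Z=2) weight 1/108
  … 10 more
Group by X:
  weight(X=0) = 5/72
  weight(X=1) = 1/12
Total weight = 5/72 + 1/12 = 11/72
P(X=0 | obs) = 5/72 / 11/72 = 5/11
P(X=1 | obs) = 1/12 / 11/72 = 6/11
argmax = 1

argmax_v P(X = v | obs) = 1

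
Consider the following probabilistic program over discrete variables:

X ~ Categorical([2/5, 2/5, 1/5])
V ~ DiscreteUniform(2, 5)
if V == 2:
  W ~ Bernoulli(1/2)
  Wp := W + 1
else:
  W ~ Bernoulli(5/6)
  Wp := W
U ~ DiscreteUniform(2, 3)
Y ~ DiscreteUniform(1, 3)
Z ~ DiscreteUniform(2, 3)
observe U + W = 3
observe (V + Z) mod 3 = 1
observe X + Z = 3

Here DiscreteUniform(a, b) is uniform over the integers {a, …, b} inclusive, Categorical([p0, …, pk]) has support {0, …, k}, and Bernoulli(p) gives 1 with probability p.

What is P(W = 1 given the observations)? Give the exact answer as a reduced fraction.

Enumerate traces; 18 have nonzero weight after conditioning:
  (X=0, V=4, W=0, U=3, Y=1, Z=3) weight 1/720
  (X=0, V=4, W=0, U=3, Y=2, Z=3) weight 1/720
  (X=0, V=4, W=0, U=3, Y=3, Z=3) weight 1/720
  (X=0, V=4, W=1, U=2, Y=1, Z=3) weight 1/144
  (X=0, V=4, W=1, U=2, Y=2, Z=3) weight 1/144
  (X=0, V=4, W=1, U=2, Y=3, Z=3) weight 1/144
  (X=1, V=2, W=0, U=3, Y=1, Z=2) weight 1/240
  (X=1, V=2, W=0, U=3, Y=2, Z=2) weight 1/240
  … 10 more
Group by W:
  weight(W=0) = 1/48
  weight(W=1) = 13/240
Total weight = 1/48 + 13/240 = 3/40
P(W=0 | obs) = 1/48 / 3/40 = 5/18
P(W=1 | obs) = 13/240 / 3/40 = 13/18

P(W = 1 | obs) = 13/18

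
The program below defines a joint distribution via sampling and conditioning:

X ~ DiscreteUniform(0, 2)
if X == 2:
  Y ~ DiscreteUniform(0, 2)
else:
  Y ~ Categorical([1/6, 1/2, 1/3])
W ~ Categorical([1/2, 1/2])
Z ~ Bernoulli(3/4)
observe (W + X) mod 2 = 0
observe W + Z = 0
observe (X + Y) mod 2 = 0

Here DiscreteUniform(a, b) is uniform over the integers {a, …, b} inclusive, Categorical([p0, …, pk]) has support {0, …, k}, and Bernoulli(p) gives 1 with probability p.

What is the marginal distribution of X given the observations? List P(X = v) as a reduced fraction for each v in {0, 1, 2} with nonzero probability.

Enumerate traces; 4 have nonzero weight after conditioning:
  (X=0, Y=0, W=0, Z=0) weight 1/144
  (X=0, Y=2, W=0, Z=0) weight 1/72
  (X=2, Y=0, W=0, Z=0) weight 1/72
  (X=2, Y=2, W=0, Z=0) weight 1/72
Group by X:
  weight(X=0) = 1/48
  weight(X=2) = 1/36
Total weight = 1/48 + 1/36 = 7/144
P(X=0 | obs) = 1/48 / 7/144 = 3/7
P(X=2 | obs) = 1/36 / 7/144 = 4/7

P(X=0) = 3/7, P(X=2) = 4/7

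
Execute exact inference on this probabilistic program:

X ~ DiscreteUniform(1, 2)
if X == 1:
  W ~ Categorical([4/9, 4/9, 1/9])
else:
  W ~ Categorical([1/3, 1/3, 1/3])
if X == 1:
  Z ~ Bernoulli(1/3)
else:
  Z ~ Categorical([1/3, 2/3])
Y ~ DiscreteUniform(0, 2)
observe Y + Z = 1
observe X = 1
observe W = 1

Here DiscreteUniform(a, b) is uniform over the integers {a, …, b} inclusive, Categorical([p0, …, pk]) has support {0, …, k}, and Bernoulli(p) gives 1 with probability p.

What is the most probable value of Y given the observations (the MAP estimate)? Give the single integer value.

Enumerate traces; 2 have nonzero weight after conditioning:
  (X=1, W=1, Z=0, Y=1) weight 4/81
  (X=1, W=1, Z=1, Y=0) weight 2/81
Group by Y:
  weight(Y=0) = 2/81
  weight(Y=1) = 4/81
Total weight = 2/81 + 4/81 = 2/27
P(Y=0 | obs) = 2/81 / 2/27 = 1/3
P(Y=1 | obs) = 4/81 / 2/27 = 2/3
argmax = 1

argmax_v P(Y = v | obs) = 1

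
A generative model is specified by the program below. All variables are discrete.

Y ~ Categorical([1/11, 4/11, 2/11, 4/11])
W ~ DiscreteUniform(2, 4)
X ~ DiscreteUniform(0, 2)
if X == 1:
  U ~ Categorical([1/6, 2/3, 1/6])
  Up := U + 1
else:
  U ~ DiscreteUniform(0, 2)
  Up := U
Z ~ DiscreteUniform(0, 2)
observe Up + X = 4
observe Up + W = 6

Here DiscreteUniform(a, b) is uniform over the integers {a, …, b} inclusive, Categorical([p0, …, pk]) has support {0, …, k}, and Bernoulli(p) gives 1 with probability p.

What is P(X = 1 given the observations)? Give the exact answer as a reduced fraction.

Enumerate traces; 24 have nonzero weight after conditioning:
  (Y=0, W=3, X=1, U=2, Z=0) weight 1/1782
  (Y=0, W=3, X=1, U=2, Z=1) weight 1/1782
  (Y=0, W=3, X=1, U=2, Z=2) weight 1/1782
  (Y=0, W=4, X=2, U=2, Z=0) weight 1/891
  (Y=0, W=4, X=2, U=2, Z=1) weight 1/891
  (Y=0, W=4, X=2, U=2, Z=2) weight 1/891
  (Y=1, W=3, X=1, U=2, Z=0) weight 2/891
  (Y=1, W=3, X=1, U=2, Z=1) weight 2/891
  … 16 more
Group by X:
  weight(X=1) = 1/54
  weight(X=2) = 1/27
Total weight = 1/54 + 1/27 = 1/18
P(X=1 | obs) = 1/54 / 1/18 = 1/3
P(X=2 | obs) = 1/27 / 1/18 = 2/3

P(X = 1 | obs) = 1/3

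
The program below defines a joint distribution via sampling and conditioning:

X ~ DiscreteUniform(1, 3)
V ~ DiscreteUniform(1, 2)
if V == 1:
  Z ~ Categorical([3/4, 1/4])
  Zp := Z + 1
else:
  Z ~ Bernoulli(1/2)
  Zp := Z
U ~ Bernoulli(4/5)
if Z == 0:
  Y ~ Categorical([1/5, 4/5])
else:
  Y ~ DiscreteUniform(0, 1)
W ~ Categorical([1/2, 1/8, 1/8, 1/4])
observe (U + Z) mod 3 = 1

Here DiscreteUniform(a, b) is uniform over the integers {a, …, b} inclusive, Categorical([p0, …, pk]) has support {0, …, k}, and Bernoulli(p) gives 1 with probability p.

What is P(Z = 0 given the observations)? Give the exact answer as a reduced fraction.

P(Z = 0 | obs) = 20/23

Enumerate traces; 96 have nonzero weight after conditioning:
  (X=1, V=1, Z=0, U=1, Y=0, W=0) weight 1/100
  (X=1, V=1, Z=0, U=1, Y=0, W=1) weight 1/400
  (X=1, V=1, Z=0, U=1, Y=0, W=2) weight 1/400
  (X=1, V=1, Z=0, U=1, Y=0, W=3) weight 1/200
  (X=1, V=1, Z=0, U=1, Y=1, W=0) weight 1/25
  (X=1, V=1, Z=0, U=1, Y=1, W=1) weight 1/100
  (X=1, V=1, Z=0, U=1, Y=1, W=2) weight 1/100
  (X=1, V=1, Z=0, U=1, Y=1, W=3) weight 1/50
  (X=1, V=1, Z=1, U=0, Y=0, W=0) weight 1/480
  … 87 more
Group by Z:
  weight(Z=0) = 1/2
  weight(Z=1) = 3/40
Total weight = 1/2 + 3/40 = 23/40
P(Z=0 | obs) = 1/2 / 23/40 = 20/23
P(Z=1 | obs) = 3/40 / 23/40 = 3/23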